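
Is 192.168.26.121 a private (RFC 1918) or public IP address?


RFC 1918 private ranges:
  10.0.0.0/8 (10.0.0.0 - 10.255.255.255)
  172.16.0.0/12 (172.16.0.0 - 172.31.255.255)
  192.168.0.0/16 (192.168.0.0 - 192.168.255.255)
Private (in 192.168.0.0/16)


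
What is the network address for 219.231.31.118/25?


IP:   11011011.11100111.00011111.01110110
Mask: 11111111.11111111.11111111.10000000
AND operation:
Net:  11011011.11100111.00011111.00000000
Network: 219.231.31.0/25


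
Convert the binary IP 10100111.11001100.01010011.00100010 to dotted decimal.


10100111 = 167
11001100 = 204
01010011 = 83
00100010 = 34
IP: 167.204.83.34


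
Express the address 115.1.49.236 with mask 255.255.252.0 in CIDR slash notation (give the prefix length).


Binary: 11111111.11111111.11111100.00000000
Count leading 1s
Prefix: /22


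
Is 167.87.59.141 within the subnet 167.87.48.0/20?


Subnet network: 167.87.48.0
Test IP AND mask: 167.87.48.0
Yes, 167.87.59.141 is in 167.87.48.0/20


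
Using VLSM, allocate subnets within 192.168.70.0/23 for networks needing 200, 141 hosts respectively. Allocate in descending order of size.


200 hosts -> /24 (254 usable): 192.168.70.0/24
141 hosts -> /24 (254 usable): 192.168.71.0/24
Allocation: 192.168.70.0/24 (200 hosts, 254 usable); 192.168.71.0/24 (141 hosts, 254 usable)


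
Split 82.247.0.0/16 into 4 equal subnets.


New prefix = 16 + 2 = 18
Each subnet has 16384 addresses
  82.247.0.0/18
  82.247.64.0/18
  82.247.128.0/18
  82.247.192.0/18
Subnets: 82.247.0.0/18, 82.247.64.0/18, 82.247.128.0/18, 82.247.192.0/18


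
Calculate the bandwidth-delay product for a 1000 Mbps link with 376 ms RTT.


BDP = bandwidth * RTT
= 1000 Mbps * 376 ms
= 1000 * 1e6 * 376 / 1000 bits
= 376000000 bits
= 47000000 bytes
= 45898.4375 KB
BDP = 376000000 bits (47000000 bytes)


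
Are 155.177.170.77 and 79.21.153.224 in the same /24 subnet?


Mask: 255.255.255.0
155.177.170.77 AND mask = 155.177.170.0
79.21.153.224 AND mask = 79.21.153.0
No, different subnets (155.177.170.0 vs 79.21.153.0)


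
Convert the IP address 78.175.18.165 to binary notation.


78 = 01001110
175 = 10101111
18 = 00010010
165 = 10100101
Binary: 01001110.10101111.00010010.10100101


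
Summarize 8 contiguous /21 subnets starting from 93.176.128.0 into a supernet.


Original prefix: /21
Number of subnets: 8 = 2^3
New prefix = 21 - 3 = 18
Supernet: 93.176.128.0/18


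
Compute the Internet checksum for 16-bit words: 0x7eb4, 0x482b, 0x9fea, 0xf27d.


Sum all words (with carry folding):
+ 0x7eb4 = 0x7eb4
+ 0x482b = 0xc6df
+ 0x9fea = 0x66ca
+ 0xf27d = 0x5948
One's complement: ~0x5948
Checksum = 0xa6b7


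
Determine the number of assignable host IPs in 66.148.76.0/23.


Host bits = 32 - 23 = 9
Total addresses = 2^9 = 512
Usable = total - 2 (network and broadcast)
Usable hosts: 510


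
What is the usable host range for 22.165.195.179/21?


Network: 22.165.192.0
Broadcast: 22.165.199.255
First usable = network + 1
Last usable = broadcast - 1
Range: 22.165.192.1 to 22.165.199.254


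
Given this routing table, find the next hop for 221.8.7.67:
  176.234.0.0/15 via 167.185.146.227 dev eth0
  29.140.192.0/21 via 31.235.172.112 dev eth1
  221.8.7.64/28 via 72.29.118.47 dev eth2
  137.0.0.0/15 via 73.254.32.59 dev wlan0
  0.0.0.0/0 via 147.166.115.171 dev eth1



Longest prefix match for 221.8.7.67:
  /15 176.234.0.0: no
  /21 29.140.192.0: no
  /28 221.8.7.64: MATCH
  /15 137.0.0.0: no
  /0 0.0.0.0: MATCH
Selected: next-hop 72.29.118.47 via eth2 (matched /28)


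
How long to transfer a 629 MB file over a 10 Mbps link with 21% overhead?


Effective throughput = 10 * (1 - 21/100) = 7.9 Mbps
File size in Mb = 629 * 8 = 5032 Mb
Time = 5032 / 7.9
Time = 636.962 seconds


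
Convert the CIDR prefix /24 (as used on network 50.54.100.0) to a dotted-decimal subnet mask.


/24 means 24 network bits, 8 host bits
Binary: 11111111111111111111111100000000
Mask: 255.255.255.0


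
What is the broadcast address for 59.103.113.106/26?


Network: 59.103.113.64/26
Host bits = 6
Set all host bits to 1:
Broadcast: 59.103.113.127


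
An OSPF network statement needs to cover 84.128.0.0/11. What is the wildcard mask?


Subnet mask: 255.224.0.0
Wildcard = 255.255.255.255 - subnet mask
255 - 255 = 0
255 - 224 = 31
255 - 0 = 255
255 - 0 = 255
Wildcard: 0.31.255.255


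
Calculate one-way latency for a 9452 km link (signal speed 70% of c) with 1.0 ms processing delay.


Speed = 0.7 * 3e5 km/s = 210000 km/s
Propagation delay = 9452 / 210000 = 0.045 s = 45.0095 ms
Processing delay = 1.0 ms
Total one-way latency = 46.0095 ms


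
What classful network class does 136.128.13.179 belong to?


First octet: 136
Binary: 10001000
10xxxxxx -> Class B (128-191)
Class B, default mask 255.255.0.0 (/16)


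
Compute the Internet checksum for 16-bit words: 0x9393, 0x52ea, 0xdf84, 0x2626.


Sum all words (with carry folding):
+ 0x9393 = 0x9393
+ 0x52ea = 0xe67d
+ 0xdf84 = 0xc602
+ 0x2626 = 0xec28
One's complement: ~0xec28
Checksum = 0x13d7


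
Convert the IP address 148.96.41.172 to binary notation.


148 = 10010100
96 = 01100000
41 = 00101001
172 = 10101100
Binary: 10010100.01100000.00101001.10101100


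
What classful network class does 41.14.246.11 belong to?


First octet: 41
Binary: 00101001
0xxxxxxx -> Class A (1-126)
Class A, default mask 255.0.0.0 (/8)


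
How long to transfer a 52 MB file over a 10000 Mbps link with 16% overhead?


Effective throughput = 10000 * (1 - 16/100) = 8400 Mbps
File size in Mb = 52 * 8 = 416 Mb
Time = 416 / 8400
Time = 0.0495 seconds


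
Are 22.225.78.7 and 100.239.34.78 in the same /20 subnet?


Mask: 255.255.240.0
22.225.78.7 AND mask = 22.225.64.0
100.239.34.78 AND mask = 100.239.32.0
No, different subnets (22.225.64.0 vs 100.239.32.0)


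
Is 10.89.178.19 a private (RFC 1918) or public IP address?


RFC 1918 private ranges:
  10.0.0.0/8 (10.0.0.0 - 10.255.255.255)
  172.16.0.0/12 (172.16.0.0 - 172.31.255.255)
  192.168.0.0/16 (192.168.0.0 - 192.168.255.255)
Private (in 10.0.0.0/8)


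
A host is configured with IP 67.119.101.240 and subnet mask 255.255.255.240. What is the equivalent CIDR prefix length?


Binary: 11111111.11111111.11111111.11110000
Count leading 1s
Prefix: /28


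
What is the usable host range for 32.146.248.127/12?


Network: 32.144.0.0
Broadcast: 32.159.255.255
First usable = network + 1
Last usable = broadcast - 1
Range: 32.144.0.1 to 32.159.255.254


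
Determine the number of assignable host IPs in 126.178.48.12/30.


Host bits = 32 - 30 = 2
Total addresses = 2^2 = 4
Usable = total - 2 (network and broadcast)
Usable hosts: 2


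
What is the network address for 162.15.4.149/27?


IP:   10100010.00001111.00000100.10010101
Mask: 11111111.11111111.11111111.11100000
AND operation:
Net:  10100010.00001111.00000100.10000000
Network: 162.15.4.128/27


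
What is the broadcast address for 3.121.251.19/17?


Network: 3.121.128.0/17
Host bits = 15
Set all host bits to 1:
Broadcast: 3.121.255.255


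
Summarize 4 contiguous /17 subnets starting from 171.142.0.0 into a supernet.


Original prefix: /17
Number of subnets: 4 = 2^2
New prefix = 17 - 2 = 15
Supernet: 171.142.0.0/15


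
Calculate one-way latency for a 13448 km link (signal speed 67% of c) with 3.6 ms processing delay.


Speed = 0.67 * 3e5 km/s = 201000 km/s
Propagation delay = 13448 / 201000 = 0.0669 s = 66.9055 ms
Processing delay = 3.6 ms
Total one-way latency = 70.5055 ms


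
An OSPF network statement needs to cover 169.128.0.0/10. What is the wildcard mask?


Subnet mask: 255.192.0.0
Wildcard = 255.255.255.255 - subnet mask
255 - 255 = 0
255 - 192 = 63
255 - 0 = 255
255 - 0 = 255
Wildcard: 0.63.255.255


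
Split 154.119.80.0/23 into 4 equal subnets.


New prefix = 23 + 2 = 25
Each subnet has 128 addresses
  154.119.80.0/25
  154.119.80.128/25
  154.119.81.0/25
  154.119.81.128/25
Subnets: 154.119.80.0/25, 154.119.80.128/25, 154.119.81.0/25, 154.119.81.128/25


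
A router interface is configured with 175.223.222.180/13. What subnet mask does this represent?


/13 means 13 network bits, 19 host bits
Binary: 11111111111110000000000000000000
Mask: 255.248.0.0


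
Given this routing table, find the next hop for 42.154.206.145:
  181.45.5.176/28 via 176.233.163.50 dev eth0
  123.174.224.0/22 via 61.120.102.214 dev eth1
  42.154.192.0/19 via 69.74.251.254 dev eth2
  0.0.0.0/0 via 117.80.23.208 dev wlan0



Longest prefix match for 42.154.206.145:
  /28 181.45.5.176: no
  /22 123.174.224.0: no
  /19 42.154.192.0: MATCH
  /0 0.0.0.0: MATCH
Selected: next-hop 69.74.251.254 via eth2 (matched /19)


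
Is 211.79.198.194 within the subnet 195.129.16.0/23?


Subnet network: 195.129.16.0
Test IP AND mask: 211.79.198.0
No, 211.79.198.194 is not in 195.129.16.0/23


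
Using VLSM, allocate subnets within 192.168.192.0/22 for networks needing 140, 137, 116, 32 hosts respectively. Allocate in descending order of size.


140 hosts -> /24 (254 usable): 192.168.192.0/24
137 hosts -> /24 (254 usable): 192.168.193.0/24
116 hosts -> /25 (126 usable): 192.168.194.0/25
32 hosts -> /26 (62 usable): 192.168.194.128/26
Allocation: 192.168.192.0/24 (140 hosts, 254 usable); 192.168.193.0/24 (137 hosts, 254 usable); 192.168.194.0/25 (116 hosts, 126 usable); 192.168.194.128/26 (32 hosts, 62 usable)


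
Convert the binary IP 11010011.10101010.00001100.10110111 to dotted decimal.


11010011 = 211
10101010 = 170
00001100 = 12
10110111 = 183
IP: 211.170.12.183


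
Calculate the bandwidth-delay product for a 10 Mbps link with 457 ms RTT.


BDP = bandwidth * RTT
= 10 Mbps * 457 ms
= 10 * 1e6 * 457 / 1000 bits
= 4570000 bits
= 571250 bytes
= 557.8613 KB
BDP = 4570000 bits (571250 bytes)


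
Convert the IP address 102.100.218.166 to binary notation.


102 = 01100110
100 = 01100100
218 = 11011010
166 = 10100110
Binary: 01100110.01100100.11011010.10100110


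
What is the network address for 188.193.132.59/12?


IP:   10111100.11000001.10000100.00111011
Mask: 11111111.11110000.00000000.00000000
AND operation:
Net:  10111100.11000000.00000000.00000000
Network: 188.192.0.0/12


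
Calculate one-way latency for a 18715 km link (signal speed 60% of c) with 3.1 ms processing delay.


Speed = 0.6 * 3e5 km/s = 180000 km/s
Propagation delay = 18715 / 180000 = 0.104 s = 103.9722 ms
Processing delay = 3.1 ms
Total one-way latency = 107.0722 ms


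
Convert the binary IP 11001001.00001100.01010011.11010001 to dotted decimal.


11001001 = 201
00001100 = 12
01010011 = 83
11010001 = 209
IP: 201.12.83.209


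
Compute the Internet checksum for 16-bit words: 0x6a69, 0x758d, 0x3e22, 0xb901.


Sum all words (with carry folding):
+ 0x6a69 = 0x6a69
+ 0x758d = 0xdff6
+ 0x3e22 = 0x1e19
+ 0xb901 = 0xd71a
One's complement: ~0xd71a
Checksum = 0x28e5


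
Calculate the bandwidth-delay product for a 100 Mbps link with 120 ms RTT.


BDP = bandwidth * RTT
= 100 Mbps * 120 ms
= 100 * 1e6 * 120 / 1000 bits
= 12000000 bits
= 1500000 bytes
= 1464.8438 KB
BDP = 12000000 bits (1500000 bytes)


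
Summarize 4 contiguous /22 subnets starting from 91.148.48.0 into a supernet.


Original prefix: /22
Number of subnets: 4 = 2^2
New prefix = 22 - 2 = 20
Supernet: 91.148.48.0/20


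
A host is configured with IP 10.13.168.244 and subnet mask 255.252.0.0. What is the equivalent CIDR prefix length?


Binary: 11111111.11111100.00000000.00000000
Count leading 1s
Prefix: /14


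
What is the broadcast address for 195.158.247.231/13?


Network: 195.152.0.0/13
Host bits = 19
Set all host bits to 1:
Broadcast: 195.159.255.255


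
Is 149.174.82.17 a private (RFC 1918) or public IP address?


RFC 1918 private ranges:
  10.0.0.0/8 (10.0.0.0 - 10.255.255.255)
  172.16.0.0/12 (172.16.0.0 - 172.31.255.255)
  192.168.0.0/16 (192.168.0.0 - 192.168.255.255)
Public (not in any RFC 1918 range)


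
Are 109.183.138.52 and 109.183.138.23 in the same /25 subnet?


Mask: 255.255.255.128
109.183.138.52 AND mask = 109.183.138.0
109.183.138.23 AND mask = 109.183.138.0
Yes, same subnet (109.183.138.0)


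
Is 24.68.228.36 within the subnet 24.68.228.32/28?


Subnet network: 24.68.228.32
Test IP AND mask: 24.68.228.32
Yes, 24.68.228.36 is in 24.68.228.32/28


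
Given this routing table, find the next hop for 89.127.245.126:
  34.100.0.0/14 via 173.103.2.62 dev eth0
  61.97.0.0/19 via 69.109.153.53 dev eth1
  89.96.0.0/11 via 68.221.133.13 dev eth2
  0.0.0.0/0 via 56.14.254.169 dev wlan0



Longest prefix match for 89.127.245.126:
  /14 34.100.0.0: no
  /19 61.97.0.0: no
  /11 89.96.0.0: MATCH
  /0 0.0.0.0: MATCH
Selected: next-hop 68.221.133.13 via eth2 (matched /11)


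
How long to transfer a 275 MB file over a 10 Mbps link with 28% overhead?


Effective throughput = 10 * (1 - 28/100) = 7.2 Mbps
File size in Mb = 275 * 8 = 2200 Mb
Time = 2200 / 7.2
Time = 305.5556 seconds


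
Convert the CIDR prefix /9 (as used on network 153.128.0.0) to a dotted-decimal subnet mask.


/9 means 9 network bits, 23 host bits
Binary: 11111111100000000000000000000000
Mask: 255.128.0.0


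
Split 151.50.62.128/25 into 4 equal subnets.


New prefix = 25 + 2 = 27
Each subnet has 32 addresses
  151.50.62.128/27
  151.50.62.160/27
  151.50.62.192/27
  151.50.62.224/27
Subnets: 151.50.62.128/27, 151.50.62.160/27, 151.50.62.192/27, 151.50.62.224/27


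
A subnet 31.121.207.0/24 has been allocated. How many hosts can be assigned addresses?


Host bits = 32 - 24 = 8
Total addresses = 2^8 = 256
Usable = total - 2 (network and broadcast)
Usable hosts: 254


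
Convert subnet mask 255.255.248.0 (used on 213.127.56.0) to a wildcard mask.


Subnet mask: 255.255.248.0
Wildcard = 255.255.255.255 - subnet mask
255 - 255 = 0
255 - 255 = 0
255 - 248 = 7
255 - 0 = 255
Wildcard: 0.0.7.255


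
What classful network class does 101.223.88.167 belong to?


First octet: 101
Binary: 01100101
0xxxxxxx -> Class A (1-126)
Class A, default mask 255.0.0.0 (/8)


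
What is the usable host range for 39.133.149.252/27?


Network: 39.133.149.224
Broadcast: 39.133.149.255
First usable = network + 1
Last usable = broadcast - 1
Range: 39.133.149.225 to 39.133.149.254


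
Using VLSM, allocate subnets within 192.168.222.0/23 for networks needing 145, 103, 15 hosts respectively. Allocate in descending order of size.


145 hosts -> /24 (254 usable): 192.168.222.0/24
103 hosts -> /25 (126 usable): 192.168.223.0/25
15 hosts -> /27 (30 usable): 192.168.223.128/27
Allocation: 192.168.222.0/24 (145 hosts, 254 usable); 192.168.223.0/25 (103 hosts, 126 usable); 192.168.223.128/27 (15 hosts, 30 usable)


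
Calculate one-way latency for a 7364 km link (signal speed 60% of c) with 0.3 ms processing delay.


Speed = 0.6 * 3e5 km/s = 180000 km/s
Propagation delay = 7364 / 180000 = 0.0409 s = 40.9111 ms
Processing delay = 0.3 ms
Total one-way latency = 41.2111 ms


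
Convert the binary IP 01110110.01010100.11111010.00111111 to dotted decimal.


01110110 = 118
01010100 = 84
11111010 = 250
00111111 = 63
IP: 118.84.250.63


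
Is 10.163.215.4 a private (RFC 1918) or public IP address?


RFC 1918 private ranges:
  10.0.0.0/8 (10.0.0.0 - 10.255.255.255)
  172.16.0.0/12 (172.16.0.0 - 172.31.255.255)
  192.168.0.0/16 (192.168.0.0 - 192.168.255.255)
Private (in 10.0.0.0/8)


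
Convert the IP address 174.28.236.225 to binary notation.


174 = 10101110
28 = 00011100
236 = 11101100
225 = 11100001
Binary: 10101110.00011100.11101100.11100001


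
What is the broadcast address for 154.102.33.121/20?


Network: 154.102.32.0/20
Host bits = 12
Set all host bits to 1:
Broadcast: 154.102.47.255


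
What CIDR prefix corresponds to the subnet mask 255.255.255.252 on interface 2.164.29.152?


Binary: 11111111.11111111.11111111.11111100
Count leading 1s
Prefix: /30


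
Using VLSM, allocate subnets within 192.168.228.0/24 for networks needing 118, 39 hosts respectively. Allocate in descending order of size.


118 hosts -> /25 (126 usable): 192.168.228.0/25
39 hosts -> /26 (62 usable): 192.168.228.128/26
Allocation: 192.168.228.0/25 (118 hosts, 126 usable); 192.168.228.128/26 (39 hosts, 62 usable)


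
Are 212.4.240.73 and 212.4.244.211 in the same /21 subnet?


Mask: 255.255.248.0
212.4.240.73 AND mask = 212.4.240.0
212.4.244.211 AND mask = 212.4.240.0
Yes, same subnet (212.4.240.0)


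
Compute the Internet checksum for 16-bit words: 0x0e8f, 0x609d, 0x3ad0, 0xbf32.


Sum all words (with carry folding):
+ 0x0e8f = 0x0e8f
+ 0x609d = 0x6f2c
+ 0x3ad0 = 0xa9fc
+ 0xbf32 = 0x692f
One's complement: ~0x692f
Checksum = 0x96d0


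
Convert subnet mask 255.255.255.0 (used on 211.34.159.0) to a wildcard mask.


Subnet mask: 255.255.255.0
Wildcard = 255.255.255.255 - subnet mask
255 - 255 = 0
255 - 255 = 0
255 - 255 = 0
255 - 0 = 255
Wildcard: 0.0.0.255


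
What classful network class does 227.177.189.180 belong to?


First octet: 227
Binary: 11100011
1110xxxx -> Class D (224-239)
Class D (multicast), default mask N/A


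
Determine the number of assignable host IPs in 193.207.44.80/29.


Host bits = 32 - 29 = 3
Total addresses = 2^3 = 8
Usable = total - 2 (network and broadcast)
Usable hosts: 6


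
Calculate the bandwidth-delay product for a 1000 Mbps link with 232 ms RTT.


BDP = bandwidth * RTT
= 1000 Mbps * 232 ms
= 1000 * 1e6 * 232 / 1000 bits
= 232000000 bits
= 29000000 bytes
= 28320.3125 KB
BDP = 232000000 bits (29000000 bytes)


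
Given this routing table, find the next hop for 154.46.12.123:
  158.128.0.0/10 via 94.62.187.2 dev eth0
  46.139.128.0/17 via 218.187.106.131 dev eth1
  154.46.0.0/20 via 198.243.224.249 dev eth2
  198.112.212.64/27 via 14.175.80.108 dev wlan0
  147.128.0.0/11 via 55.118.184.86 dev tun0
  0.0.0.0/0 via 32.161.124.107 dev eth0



Longest prefix match for 154.46.12.123:
  /10 158.128.0.0: no
  /17 46.139.128.0: no
  /20 154.46.0.0: MATCH
  /27 198.112.212.64: no
  /11 147.128.0.0: no
  /0 0.0.0.0: MATCH
Selected: next-hop 198.243.224.249 via eth2 (matched /20)


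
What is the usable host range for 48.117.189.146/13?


Network: 48.112.0.0
Broadcast: 48.119.255.255
First usable = network + 1
Last usable = broadcast - 1
Range: 48.112.0.1 to 48.119.255.254


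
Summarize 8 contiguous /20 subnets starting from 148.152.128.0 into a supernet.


Original prefix: /20
Number of subnets: 8 = 2^3
New prefix = 20 - 3 = 17
Supernet: 148.152.128.0/17


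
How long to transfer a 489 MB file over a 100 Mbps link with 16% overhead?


Effective throughput = 100 * (1 - 16/100) = 84 Mbps
File size in Mb = 489 * 8 = 3912 Mb
Time = 3912 / 84
Time = 46.5714 seconds


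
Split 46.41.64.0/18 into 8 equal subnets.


New prefix = 18 + 3 = 21
Each subnet has 2048 addresses
  46.41.64.0/21
  46.41.72.0/21
  46.41.80.0/21
  46.41.88.0/21
  46.41.96.0/21
  46.41.104.0/21
  46.41.112.0/21
  46.41.120.0/21
Subnets: 46.41.64.0/21, 46.41.72.0/21, 46.41.80.0/21, 46.41.88.0/21, 46.41.96.0/21, 46.41.104.0/21, 46.41.112.0/21, 46.41.120.0/21


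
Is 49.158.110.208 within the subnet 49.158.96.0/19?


Subnet network: 49.158.96.0
Test IP AND mask: 49.158.96.0
Yes, 49.158.110.208 is in 49.158.96.0/19


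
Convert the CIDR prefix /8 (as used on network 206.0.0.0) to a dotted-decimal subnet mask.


/8 means 8 network bits, 24 host bits
Binary: 11111111000000000000000000000000
Mask: 255.0.0.0


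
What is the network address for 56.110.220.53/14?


IP:   00111000.01101110.11011100.00110101
Mask: 11111111.11111100.00000000.00000000
AND operation:
Net:  00111000.01101100.00000000.00000000
Network: 56.108.0.0/14


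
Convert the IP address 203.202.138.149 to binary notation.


203 = 11001011
202 = 11001010
138 = 10001010
149 = 10010101
Binary: 11001011.11001010.10001010.10010101


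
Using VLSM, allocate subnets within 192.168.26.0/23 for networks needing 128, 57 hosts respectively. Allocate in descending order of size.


128 hosts -> /24 (254 usable): 192.168.26.0/24
57 hosts -> /26 (62 usable): 192.168.27.0/26
Allocation: 192.168.26.0/24 (128 hosts, 254 usable); 192.168.27.0/26 (57 hosts, 62 usable)


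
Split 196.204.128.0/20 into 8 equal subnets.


New prefix = 20 + 3 = 23
Each subnet has 512 addresses
  196.204.128.0/23
  196.204.130.0/23
  196.204.132.0/23
  196.204.134.0/23
  196.204.136.0/23
  196.204.138.0/23
  196.204.140.0/23
  196.204.142.0/23
Subnets: 196.204.128.0/23, 196.204.130.0/23, 196.204.132.0/23, 196.204.134.0/23, 196.204.136.0/23, 196.204.138.0/23, 196.204.140.0/23, 196.204.142.0/23


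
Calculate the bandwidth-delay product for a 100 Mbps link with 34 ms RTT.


BDP = bandwidth * RTT
= 100 Mbps * 34 ms
= 100 * 1e6 * 34 / 1000 bits
= 3400000 bits
= 425000 bytes
= 415.0391 KB
BDP = 3400000 bits (425000 bytes)


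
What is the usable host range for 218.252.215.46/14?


Network: 218.252.0.0
Broadcast: 218.255.255.255
First usable = network + 1
Last usable = broadcast - 1
Range: 218.252.0.1 to 218.255.255.254


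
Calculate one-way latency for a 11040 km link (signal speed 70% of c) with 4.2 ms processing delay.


Speed = 0.7 * 3e5 km/s = 210000 km/s
Propagation delay = 11040 / 210000 = 0.0526 s = 52.5714 ms
Processing delay = 4.2 ms
Total one-way latency = 56.7714 ms


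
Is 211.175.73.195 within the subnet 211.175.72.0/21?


Subnet network: 211.175.72.0
Test IP AND mask: 211.175.72.0
Yes, 211.175.73.195 is in 211.175.72.0/21


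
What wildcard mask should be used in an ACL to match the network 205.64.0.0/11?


Subnet mask: 255.224.0.0
Wildcard = 255.255.255.255 - subnet mask
255 - 255 = 0
255 - 224 = 31
255 - 0 = 255
255 - 0 = 255
Wildcard: 0.31.255.255


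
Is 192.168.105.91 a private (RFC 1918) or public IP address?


RFC 1918 private ranges:
  10.0.0.0/8 (10.0.0.0 - 10.255.255.255)
  172.16.0.0/12 (172.16.0.0 - 172.31.255.255)
  192.168.0.0/16 (192.168.0.0 - 192.168.255.255)
Private (in 192.168.0.0/16)


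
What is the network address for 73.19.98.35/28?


IP:   01001001.00010011.01100010.00100011
Mask: 11111111.11111111.11111111.11110000
AND operation:
Net:  01001001.00010011.01100010.00100000
Network: 73.19.98.32/28


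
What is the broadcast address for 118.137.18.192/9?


Network: 118.128.0.0/9
Host bits = 23
Set all host bits to 1:
Broadcast: 118.255.255.255


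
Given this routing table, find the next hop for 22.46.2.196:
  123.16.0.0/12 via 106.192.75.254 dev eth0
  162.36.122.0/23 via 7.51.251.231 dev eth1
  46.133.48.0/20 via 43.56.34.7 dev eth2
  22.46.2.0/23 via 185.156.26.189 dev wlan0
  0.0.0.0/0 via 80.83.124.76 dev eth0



Longest prefix match for 22.46.2.196:
  /12 123.16.0.0: no
  /23 162.36.122.0: no
  /20 46.133.48.0: no
  /23 22.46.2.0: MATCH
  /0 0.0.0.0: MATCH
Selected: next-hop 185.156.26.189 via wlan0 (matched /23)


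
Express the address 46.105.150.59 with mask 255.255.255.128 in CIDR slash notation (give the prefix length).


Binary: 11111111.11111111.11111111.10000000
Count leading 1s
Prefix: /25


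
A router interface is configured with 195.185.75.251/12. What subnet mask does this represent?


/12 means 12 network bits, 20 host bits
Binary: 11111111111100000000000000000000
Mask: 255.240.0.0


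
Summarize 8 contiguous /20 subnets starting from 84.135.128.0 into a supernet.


Original prefix: /20
Number of subnets: 8 = 2^3
New prefix = 20 - 3 = 17
Supernet: 84.135.128.0/17


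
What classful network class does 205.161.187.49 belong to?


First octet: 205
Binary: 11001101
110xxxxx -> Class C (192-223)
Class C, default mask 255.255.255.0 (/24)


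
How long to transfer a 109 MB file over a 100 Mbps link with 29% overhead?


Effective throughput = 100 * (1 - 29/100) = 71 Mbps
File size in Mb = 109 * 8 = 872 Mb
Time = 872 / 71
Time = 12.2817 seconds


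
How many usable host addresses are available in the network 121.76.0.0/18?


Host bits = 32 - 18 = 14
Total addresses = 2^14 = 16384
Usable = total - 2 (network and broadcast)
Usable hosts: 16382


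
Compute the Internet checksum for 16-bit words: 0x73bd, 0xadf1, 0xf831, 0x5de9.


Sum all words (with carry folding):
+ 0x73bd = 0x73bd
+ 0xadf1 = 0x21af
+ 0xf831 = 0x19e1
+ 0x5de9 = 0x77ca
One's complement: ~0x77ca
Checksum = 0x8835


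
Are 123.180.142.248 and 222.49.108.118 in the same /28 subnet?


Mask: 255.255.255.240
123.180.142.248 AND mask = 123.180.142.240
222.49.108.118 AND mask = 222.49.108.112
No, different subnets (123.180.142.240 vs 222.49.108.112)


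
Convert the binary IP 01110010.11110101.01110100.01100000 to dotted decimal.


01110010 = 114
11110101 = 245
01110100 = 116
01100000 = 96
IP: 114.245.116.96


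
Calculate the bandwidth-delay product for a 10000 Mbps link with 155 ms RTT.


BDP = bandwidth * RTT
= 10000 Mbps * 155 ms
= 10000 * 1e6 * 155 / 1000 bits
= 1550000000 bits
= 193750000 bytes
= 189208.9844 KB
BDP = 1550000000 bits (193750000 bytes)


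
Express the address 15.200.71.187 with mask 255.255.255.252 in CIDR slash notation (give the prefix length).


Binary: 11111111.11111111.11111111.11111100
Count leading 1s
Prefix: /30


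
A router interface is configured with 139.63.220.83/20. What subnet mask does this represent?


/20 means 20 network bits, 12 host bits
Binary: 11111111111111111111000000000000
Mask: 255.255.240.0


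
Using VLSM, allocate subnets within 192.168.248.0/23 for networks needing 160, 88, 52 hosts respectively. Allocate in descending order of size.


160 hosts -> /24 (254 usable): 192.168.248.0/24
88 hosts -> /25 (126 usable): 192.168.249.0/25
52 hosts -> /26 (62 usable): 192.168.249.128/26
Allocation: 192.168.248.0/24 (160 hosts, 254 usable); 192.168.249.0/25 (88 hosts, 126 usable); 192.168.249.128/26 (52 hosts, 62 usable)


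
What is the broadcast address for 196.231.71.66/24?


Network: 196.231.71.0/24
Host bits = 8
Set all host bits to 1:
Broadcast: 196.231.71.255


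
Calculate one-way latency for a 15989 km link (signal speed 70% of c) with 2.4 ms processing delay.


Speed = 0.7 * 3e5 km/s = 210000 km/s
Propagation delay = 15989 / 210000 = 0.0761 s = 76.1381 ms
Processing delay = 2.4 ms
Total one-way latency = 78.5381 ms


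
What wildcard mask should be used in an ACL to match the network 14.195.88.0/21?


Subnet mask: 255.255.248.0
Wildcard = 255.255.255.255 - subnet mask
255 - 255 = 0
255 - 255 = 0
255 - 248 = 7
255 - 0 = 255
Wildcard: 0.0.7.255


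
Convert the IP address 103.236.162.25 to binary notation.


103 = 01100111
236 = 11101100
162 = 10100010
25 = 00011001
Binary: 01100111.11101100.10100010.00011001


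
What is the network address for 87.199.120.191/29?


IP:   01010111.11000111.01111000.10111111
Mask: 11111111.11111111.11111111.11111000
AND operation:
Net:  01010111.11000111.01111000.10111000
Network: 87.199.120.184/29


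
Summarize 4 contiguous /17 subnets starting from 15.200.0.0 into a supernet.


Original prefix: /17
Number of subnets: 4 = 2^2
New prefix = 17 - 2 = 15
Supernet: 15.200.0.0/15


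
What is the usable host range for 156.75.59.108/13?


Network: 156.72.0.0
Broadcast: 156.79.255.255
First usable = network + 1
Last usable = broadcast - 1
Range: 156.72.0.1 to 156.79.255.254


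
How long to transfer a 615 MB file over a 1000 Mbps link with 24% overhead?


Effective throughput = 1000 * (1 - 24/100) = 760 Mbps
File size in Mb = 615 * 8 = 4920 Mb
Time = 4920 / 760
Time = 6.4737 seconds


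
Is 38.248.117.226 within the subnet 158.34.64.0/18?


Subnet network: 158.34.64.0
Test IP AND mask: 38.248.64.0
No, 38.248.117.226 is not in 158.34.64.0/18


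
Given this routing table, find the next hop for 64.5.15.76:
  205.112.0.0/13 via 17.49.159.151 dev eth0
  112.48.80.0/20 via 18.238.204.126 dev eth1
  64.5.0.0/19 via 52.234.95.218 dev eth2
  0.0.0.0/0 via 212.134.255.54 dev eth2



Longest prefix match for 64.5.15.76:
  /13 205.112.0.0: no
  /20 112.48.80.0: no
  /19 64.5.0.0: MATCH
  /0 0.0.0.0: MATCH
Selected: next-hop 52.234.95.218 via eth2 (matched /19)


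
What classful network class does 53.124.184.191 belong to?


First octet: 53
Binary: 00110101
0xxxxxxx -> Class A (1-126)
Class A, default mask 255.0.0.0 (/8)


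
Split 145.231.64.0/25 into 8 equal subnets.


New prefix = 25 + 3 = 28
Each subnet has 16 addresses
  145.231.64.0/28
  145.231.64.16/28
  145.231.64.32/28
  145.231.64.48/28
  145.231.64.64/28
  145.231.64.80/28
  145.231.64.96/28
  145.231.64.112/28
Subnets: 145.231.64.0/28, 145.231.64.16/28, 145.231.64.32/28, 145.231.64.48/28, 145.231.64.64/28, 145.231.64.80/28, 145.231.64.96/28, 145.231.64.112/28


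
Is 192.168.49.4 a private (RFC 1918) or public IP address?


RFC 1918 private ranges:
  10.0.0.0/8 (10.0.0.0 - 10.255.255.255)
  172.16.0.0/12 (172.16.0.0 - 172.31.255.255)
  192.168.0.0/16 (192.168.0.0 - 192.168.255.255)
Private (in 192.168.0.0/16)


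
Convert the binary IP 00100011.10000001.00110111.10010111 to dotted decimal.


00100011 = 35
10000001 = 129
00110111 = 55
10010111 = 151
IP: 35.129.55.151


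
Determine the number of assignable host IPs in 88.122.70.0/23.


Host bits = 32 - 23 = 9
Total addresses = 2^9 = 512
Usable = total - 2 (network and broadcast)
Usable hosts: 510


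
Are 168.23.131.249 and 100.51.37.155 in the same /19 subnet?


Mask: 255.255.224.0
168.23.131.249 AND mask = 168.23.128.0
100.51.37.155 AND mask = 100.51.32.0
No, different subnets (168.23.128.0 vs 100.51.32.0)


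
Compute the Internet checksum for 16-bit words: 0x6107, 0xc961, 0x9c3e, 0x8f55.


Sum all words (with carry folding):
+ 0x6107 = 0x6107
+ 0xc961 = 0x2a69
+ 0x9c3e = 0xc6a7
+ 0x8f55 = 0x55fd
One's complement: ~0x55fd
Checksum = 0xaa02


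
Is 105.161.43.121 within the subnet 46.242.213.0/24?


Subnet network: 46.242.213.0
Test IP AND mask: 105.161.43.0
No, 105.161.43.121 is not in 46.242.213.0/24


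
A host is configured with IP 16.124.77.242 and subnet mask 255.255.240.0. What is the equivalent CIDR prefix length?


Binary: 11111111.11111111.11110000.00000000
Count leading 1s
Prefix: /20


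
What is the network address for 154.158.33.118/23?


IP:   10011010.10011110.00100001.01110110
Mask: 11111111.11111111.11111110.00000000
AND operation:
Net:  10011010.10011110.00100000.00000000
Network: 154.158.32.0/23


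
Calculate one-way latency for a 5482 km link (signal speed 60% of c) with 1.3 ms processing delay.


Speed = 0.6 * 3e5 km/s = 180000 km/s
Propagation delay = 5482 / 180000 = 0.0305 s = 30.4556 ms
Processing delay = 1.3 ms
Total one-way latency = 31.7556 ms


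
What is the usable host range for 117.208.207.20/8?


Network: 117.0.0.0
Broadcast: 117.255.255.255
First usable = network + 1
Last usable = broadcast - 1
Range: 117.0.0.1 to 117.255.255.254


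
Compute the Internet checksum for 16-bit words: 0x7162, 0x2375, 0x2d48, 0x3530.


Sum all words (with carry folding):
+ 0x7162 = 0x7162
+ 0x2375 = 0x94d7
+ 0x2d48 = 0xc21f
+ 0x3530 = 0xf74f
One's complement: ~0xf74f
Checksum = 0x08b0


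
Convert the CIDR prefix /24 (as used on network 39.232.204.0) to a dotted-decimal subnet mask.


/24 means 24 network bits, 8 host bits
Binary: 11111111111111111111111100000000
Mask: 255.255.255.0


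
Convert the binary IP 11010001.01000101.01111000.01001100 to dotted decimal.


11010001 = 209
01000101 = 69
01111000 = 120
01001100 = 76
IP: 209.69.120.76


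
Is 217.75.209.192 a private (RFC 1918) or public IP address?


RFC 1918 private ranges:
  10.0.0.0/8 (10.0.0.0 - 10.255.255.255)
  172.16.0.0/12 (172.16.0.0 - 172.31.255.255)
  192.168.0.0/16 (192.168.0.0 - 192.168.255.255)
Public (not in any RFC 1918 range)


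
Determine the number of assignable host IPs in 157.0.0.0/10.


Host bits = 32 - 10 = 22
Total addresses = 2^22 = 4194304
Usable = total - 2 (network and broadcast)
Usable hosts: 4194302


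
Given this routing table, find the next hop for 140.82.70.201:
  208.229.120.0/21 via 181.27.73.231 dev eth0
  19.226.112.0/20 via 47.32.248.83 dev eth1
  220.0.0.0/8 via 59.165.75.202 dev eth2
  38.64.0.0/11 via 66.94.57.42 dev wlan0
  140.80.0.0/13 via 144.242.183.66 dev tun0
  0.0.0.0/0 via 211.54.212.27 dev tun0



Longest prefix match for 140.82.70.201:
  /21 208.229.120.0: no
  /20 19.226.112.0: no
  /8 220.0.0.0: no
  /11 38.64.0.0: no
  /13 140.80.0.0: MATCH
  /0 0.0.0.0: MATCH
Selected: next-hop 144.242.183.66 via tun0 (matched /13)


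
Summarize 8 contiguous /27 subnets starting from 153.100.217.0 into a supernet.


Original prefix: /27
Number of subnets: 8 = 2^3
New prefix = 27 - 3 = 24
Supernet: 153.100.217.0/24


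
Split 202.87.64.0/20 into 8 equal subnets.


New prefix = 20 + 3 = 23
Each subnet has 512 addresses
  202.87.64.0/23
  202.87.66.0/23
  202.87.68.0/23
  202.87.70.0/23
  202.87.72.0/23
  202.87.74.0/23
  202.87.76.0/23
  202.87.78.0/23
Subnets: 202.87.64.0/23, 202.87.66.0/23, 202.87.68.0/23, 202.87.70.0/23, 202.87.72.0/23, 202.87.74.0/23, 202.87.76.0/23, 202.87.78.0/23


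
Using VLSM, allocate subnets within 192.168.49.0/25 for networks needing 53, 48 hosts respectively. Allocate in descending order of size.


53 hosts -> /26 (62 usable): 192.168.49.0/26
48 hosts -> /26 (62 usable): 192.168.49.64/26
Allocation: 192.168.49.0/26 (53 hosts, 62 usable); 192.168.49.64/26 (48 hosts, 62 usable)


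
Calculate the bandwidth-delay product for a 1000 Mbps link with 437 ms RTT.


BDP = bandwidth * RTT
= 1000 Mbps * 437 ms
= 1000 * 1e6 * 437 / 1000 bits
= 437000000 bits
= 54625000 bytes
= 53344.7266 KB
BDP = 437000000 bits (54625000 bytes)


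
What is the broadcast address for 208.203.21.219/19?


Network: 208.203.0.0/19
Host bits = 13
Set all host bits to 1:
Broadcast: 208.203.31.255


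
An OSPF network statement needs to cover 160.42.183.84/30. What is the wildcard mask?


Subnet mask: 255.255.255.252
Wildcard = 255.255.255.255 - subnet mask
255 - 255 = 0
255 - 255 = 0
255 - 255 = 0
255 - 252 = 3
Wildcard: 0.0.0.3


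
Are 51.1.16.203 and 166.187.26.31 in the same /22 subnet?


Mask: 255.255.252.0
51.1.16.203 AND mask = 51.1.16.0
166.187.26.31 AND mask = 166.187.24.0
No, different subnets (51.1.16.0 vs 166.187.24.0)


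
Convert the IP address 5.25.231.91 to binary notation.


5 = 00000101
25 = 00011001
231 = 11100111
91 = 01011011
Binary: 00000101.00011001.11100111.01011011


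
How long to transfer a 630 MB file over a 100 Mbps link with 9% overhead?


Effective throughput = 100 * (1 - 9/100) = 91 Mbps
File size in Mb = 630 * 8 = 5040 Mb
Time = 5040 / 91
Time = 55.3846 seconds


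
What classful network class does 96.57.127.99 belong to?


First octet: 96
Binary: 01100000
0xxxxxxx -> Class A (1-126)
Class A, default mask 255.0.0.0 (/8)


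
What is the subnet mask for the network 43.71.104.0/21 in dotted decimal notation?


/21 means 21 network bits, 11 host bits
Binary: 11111111111111111111100000000000
Mask: 255.255.248.0


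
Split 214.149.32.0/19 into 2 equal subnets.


New prefix = 19 + 1 = 20
Each subnet has 4096 addresses
  214.149.32.0/20
  214.149.48.0/20
Subnets: 214.149.32.0/20, 214.149.48.0/20


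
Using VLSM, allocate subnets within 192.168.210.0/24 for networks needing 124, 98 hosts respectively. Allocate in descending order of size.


124 hosts -> /25 (126 usable): 192.168.210.0/25
98 hosts -> /25 (126 usable): 192.168.210.128/25
Allocation: 192.168.210.0/25 (124 hosts, 126 usable); 192.168.210.128/25 (98 hosts, 126 usable)


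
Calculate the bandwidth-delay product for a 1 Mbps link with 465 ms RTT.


BDP = bandwidth * RTT
= 1 Mbps * 465 ms
= 1 * 1e6 * 465 / 1000 bits
= 465000 bits
= 58125 bytes
= 56.7627 KB
BDP = 465000 bits (58125 bytes)


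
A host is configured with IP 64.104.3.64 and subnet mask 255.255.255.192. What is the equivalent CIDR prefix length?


Binary: 11111111.11111111.11111111.11000000
Count leading 1s
Prefix: /26


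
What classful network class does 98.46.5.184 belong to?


First octet: 98
Binary: 01100010
0xxxxxxx -> Class A (1-126)
Class A, default mask 255.0.0.0 (/8)


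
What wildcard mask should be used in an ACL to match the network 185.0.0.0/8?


Subnet mask: 255.0.0.0
Wildcard = 255.255.255.255 - subnet mask
255 - 255 = 0
255 - 0 = 255
255 - 0 = 255
255 - 0 = 255
Wildcard: 0.255.255.255


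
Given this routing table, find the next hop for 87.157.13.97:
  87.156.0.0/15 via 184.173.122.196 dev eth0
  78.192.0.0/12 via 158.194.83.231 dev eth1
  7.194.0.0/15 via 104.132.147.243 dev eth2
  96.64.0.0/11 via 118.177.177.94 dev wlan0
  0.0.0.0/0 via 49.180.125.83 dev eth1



Longest prefix match for 87.157.13.97:
  /15 87.156.0.0: MATCH
  /12 78.192.0.0: no
  /15 7.194.0.0: no
  /11 96.64.0.0: no
  /0 0.0.0.0: MATCH
Selected: next-hop 184.173.122.196 via eth0 (matched /15)


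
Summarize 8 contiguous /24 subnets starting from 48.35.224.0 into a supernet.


Original prefix: /24
Number of subnets: 8 = 2^3
New prefix = 24 - 3 = 21
Supernet: 48.35.224.0/21


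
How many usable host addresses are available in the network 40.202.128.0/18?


Host bits = 32 - 18 = 14
Total addresses = 2^14 = 16384
Usable = total - 2 (network and broadcast)
Usable hosts: 16382


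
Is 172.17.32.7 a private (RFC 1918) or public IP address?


RFC 1918 private ranges:
  10.0.0.0/8 (10.0.0.0 - 10.255.255.255)
  172.16.0.0/12 (172.16.0.0 - 172.31.255.255)
  192.168.0.0/16 (192.168.0.0 - 192.168.255.255)
Private (in 172.16.0.0/12)


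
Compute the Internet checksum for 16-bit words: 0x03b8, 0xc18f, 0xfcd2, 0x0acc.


Sum all words (with carry folding):
+ 0x03b8 = 0x03b8
+ 0xc18f = 0xc547
+ 0xfcd2 = 0xc21a
+ 0x0acc = 0xcce6
One's complement: ~0xcce6
Checksum = 0x3319


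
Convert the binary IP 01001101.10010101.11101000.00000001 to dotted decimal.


01001101 = 77
10010101 = 149
11101000 = 232
00000001 = 1
IP: 77.149.232.1


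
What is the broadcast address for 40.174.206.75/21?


Network: 40.174.200.0/21
Host bits = 11
Set all host bits to 1:
Broadcast: 40.174.207.255


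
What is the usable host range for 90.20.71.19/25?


Network: 90.20.71.0
Broadcast: 90.20.71.127
First usable = network + 1
Last usable = broadcast - 1
Range: 90.20.71.1 to 90.20.71.126


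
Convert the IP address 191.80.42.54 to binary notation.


191 = 10111111
80 = 01010000
42 = 00101010
54 = 00110110
Binary: 10111111.01010000.00101010.00110110


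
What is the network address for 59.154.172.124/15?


IP:   00111011.10011010.10101100.01111100
Mask: 11111111.11111110.00000000.00000000
AND operation:
Net:  00111011.10011010.00000000.00000000
Network: 59.154.0.0/15


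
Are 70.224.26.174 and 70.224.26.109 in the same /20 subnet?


Mask: 255.255.240.0
70.224.26.174 AND mask = 70.224.16.0
70.224.26.109 AND mask = 70.224.16.0
Yes, same subnet (70.224.16.0)


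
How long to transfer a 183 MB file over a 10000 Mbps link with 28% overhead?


Effective throughput = 10000 * (1 - 28/100) = 7200 Mbps
File size in Mb = 183 * 8 = 1464 Mb
Time = 1464 / 7200
Time = 0.2033 seconds


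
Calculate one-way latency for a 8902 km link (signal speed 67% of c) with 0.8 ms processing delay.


Speed = 0.67 * 3e5 km/s = 201000 km/s
Propagation delay = 8902 / 201000 = 0.0443 s = 44.2886 ms
Processing delay = 0.8 ms
Total one-way latency = 45.0886 ms


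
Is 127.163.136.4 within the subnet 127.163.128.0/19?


Subnet network: 127.163.128.0
Test IP AND mask: 127.163.128.0
Yes, 127.163.136.4 is in 127.163.128.0/19


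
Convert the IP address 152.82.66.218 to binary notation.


152 = 10011000
82 = 01010010
66 = 01000010
218 = 11011010
Binary: 10011000.01010010.01000010.11011010


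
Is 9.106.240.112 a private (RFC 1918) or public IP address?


RFC 1918 private ranges:
  10.0.0.0/8 (10.0.0.0 - 10.255.255.255)
  172.16.0.0/12 (172.16.0.0 - 172.31.255.255)
  192.168.0.0/16 (192.168.0.0 - 192.168.255.255)
Public (not in any RFC 1918 range)
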